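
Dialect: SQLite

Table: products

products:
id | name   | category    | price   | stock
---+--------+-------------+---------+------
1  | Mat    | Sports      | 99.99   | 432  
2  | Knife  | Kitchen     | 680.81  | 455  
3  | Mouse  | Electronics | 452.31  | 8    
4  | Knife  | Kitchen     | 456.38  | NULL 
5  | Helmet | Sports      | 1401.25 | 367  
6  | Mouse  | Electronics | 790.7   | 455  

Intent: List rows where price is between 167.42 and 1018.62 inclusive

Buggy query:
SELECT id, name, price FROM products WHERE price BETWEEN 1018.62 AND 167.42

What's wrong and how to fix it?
Bug: BETWEEN expects the lower bound first; with 1018.62 AND 167.42 the range is empty

Fix: Swap the bounds so the smaller value comes first

Corrected query:
SELECT id, name, price FROM products WHERE price BETWEEN 167.42 AND 1018.62

Result:
id | name  | price 
---+-------+-------
2  | Knife | 680.81
3  | Mouse | 452.31
4  | Knife | 456.38
6  | Mouse | 790.7 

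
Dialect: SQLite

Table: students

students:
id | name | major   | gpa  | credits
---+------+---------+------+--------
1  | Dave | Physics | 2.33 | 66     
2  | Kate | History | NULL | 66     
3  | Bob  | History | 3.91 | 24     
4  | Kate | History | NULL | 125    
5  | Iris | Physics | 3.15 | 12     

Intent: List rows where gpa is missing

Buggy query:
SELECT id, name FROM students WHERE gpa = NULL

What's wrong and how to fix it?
Bug: Comparing to NULL with '=' never matches; NULL = NULL is unknown, not true

Fix: Replace '= NULL' with 'IS NULL'

Corrected query:
SELECT id, name FROM students WHERE gpa IS NULL

Result:
id | name
---+-----
2  | Kate
4  | Kate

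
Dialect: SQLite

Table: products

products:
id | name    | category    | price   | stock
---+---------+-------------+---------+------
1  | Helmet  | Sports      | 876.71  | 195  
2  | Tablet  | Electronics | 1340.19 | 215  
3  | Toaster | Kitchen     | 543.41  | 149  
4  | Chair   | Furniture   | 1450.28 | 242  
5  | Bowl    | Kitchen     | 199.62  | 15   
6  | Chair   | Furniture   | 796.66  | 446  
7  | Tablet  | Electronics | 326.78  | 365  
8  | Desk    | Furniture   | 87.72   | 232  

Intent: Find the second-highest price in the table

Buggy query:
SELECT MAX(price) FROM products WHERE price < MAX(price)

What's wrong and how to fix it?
Bug: MAX(price) on the right of the comparison is an aggregate-in-WHERE error

Fix: Compute the overall MAX in a subquery, then take MAX of rows below it

Corrected query:
SELECT MAX(price) FROM products WHERE price < (SELECT MAX(price) FROM products)

Result:
MAX(price)
----------
1340.19   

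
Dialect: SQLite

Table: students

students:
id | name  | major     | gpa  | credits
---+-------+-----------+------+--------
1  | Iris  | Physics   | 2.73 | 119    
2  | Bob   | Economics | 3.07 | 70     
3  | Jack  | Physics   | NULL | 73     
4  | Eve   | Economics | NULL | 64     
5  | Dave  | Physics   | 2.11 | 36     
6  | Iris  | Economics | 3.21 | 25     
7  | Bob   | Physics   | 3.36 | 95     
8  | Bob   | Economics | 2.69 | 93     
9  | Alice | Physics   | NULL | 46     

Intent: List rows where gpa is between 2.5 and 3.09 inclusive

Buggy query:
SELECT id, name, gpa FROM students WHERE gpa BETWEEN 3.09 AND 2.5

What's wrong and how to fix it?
Bug: BETWEEN expects the lower bound first; with 3.09 AND 2.5 the range is empty

Fix: Write BETWEEN 2.5 AND 3.09

Corrected query:
SELECT id, name, gpa FROM students WHERE gpa BETWEEN 2.5 AND 3.09

Result:
id | name | gpa 
---+------+-----
1  | Iris | 2.73
2  | Bob  | 3.07
8  | Bob  | 2.69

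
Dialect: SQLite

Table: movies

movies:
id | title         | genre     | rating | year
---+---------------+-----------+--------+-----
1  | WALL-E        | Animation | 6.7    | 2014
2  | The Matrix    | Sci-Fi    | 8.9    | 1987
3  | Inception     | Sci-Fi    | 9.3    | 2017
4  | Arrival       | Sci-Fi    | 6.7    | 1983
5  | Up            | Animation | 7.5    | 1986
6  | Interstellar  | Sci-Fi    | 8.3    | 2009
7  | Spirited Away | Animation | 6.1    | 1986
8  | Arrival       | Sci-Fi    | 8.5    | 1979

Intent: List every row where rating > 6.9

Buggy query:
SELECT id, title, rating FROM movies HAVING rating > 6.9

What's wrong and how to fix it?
Bug: This is a non-aggregate query (no GROUP BY, no aggregates), so in SQLite the HAVING clause is invalid here; a row-level condition belongs in WHERE

Fix: Replace HAVING with WHERE since the condition applies to individual rows

Corrected query:
SELECT id, title, rating FROM movies WHERE rating > 6.9

Result:
id | title        | rating
---+--------------+-------
2  | The Matrix   | 8.9   
3  | Inception    | 9.3   
5  | Up           | 7.5   
6  | Interstellar | 8.3   
8  | Arrival      | 8.5   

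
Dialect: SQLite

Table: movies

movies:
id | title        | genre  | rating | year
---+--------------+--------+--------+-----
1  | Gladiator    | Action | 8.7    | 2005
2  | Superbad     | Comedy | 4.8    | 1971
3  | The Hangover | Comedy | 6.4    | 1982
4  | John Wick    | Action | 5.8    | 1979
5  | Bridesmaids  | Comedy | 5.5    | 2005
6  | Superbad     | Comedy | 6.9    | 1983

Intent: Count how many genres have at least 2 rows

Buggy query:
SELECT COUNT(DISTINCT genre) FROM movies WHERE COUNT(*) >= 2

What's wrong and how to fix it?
Bug: WHERE filters individual rows, not groups, so a group-level COUNT is invalid there

Fix: Use a subquery that GROUPs and filters with HAVING, then count its rows

Corrected query:
SELECT COUNT(*) FROM (SELECT genre FROM movies GROUP BY genre HAVING COUNT(*) >= 2)

Result:
COUNT(*)
--------
2       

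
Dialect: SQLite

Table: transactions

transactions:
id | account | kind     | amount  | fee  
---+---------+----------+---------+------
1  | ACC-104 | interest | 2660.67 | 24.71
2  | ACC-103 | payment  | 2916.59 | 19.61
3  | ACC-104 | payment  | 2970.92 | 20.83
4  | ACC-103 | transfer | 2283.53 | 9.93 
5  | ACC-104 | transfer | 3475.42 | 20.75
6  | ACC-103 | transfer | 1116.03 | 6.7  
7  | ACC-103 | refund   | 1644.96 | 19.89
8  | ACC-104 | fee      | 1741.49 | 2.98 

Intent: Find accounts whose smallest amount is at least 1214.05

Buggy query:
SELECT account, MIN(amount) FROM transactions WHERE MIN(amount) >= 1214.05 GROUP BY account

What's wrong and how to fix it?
Bug: MIN() in WHERE is a misuse of aggregate

Fix: Replace WHERE with HAVING after the GROUP BY

Corrected query:
SELECT account, MIN(amount) FROM transactions GROUP BY account HAVING MIN(amount) >= 1214.05

Result:
account | MIN(amount)
--------+------------
ACC-104 | 1741.49    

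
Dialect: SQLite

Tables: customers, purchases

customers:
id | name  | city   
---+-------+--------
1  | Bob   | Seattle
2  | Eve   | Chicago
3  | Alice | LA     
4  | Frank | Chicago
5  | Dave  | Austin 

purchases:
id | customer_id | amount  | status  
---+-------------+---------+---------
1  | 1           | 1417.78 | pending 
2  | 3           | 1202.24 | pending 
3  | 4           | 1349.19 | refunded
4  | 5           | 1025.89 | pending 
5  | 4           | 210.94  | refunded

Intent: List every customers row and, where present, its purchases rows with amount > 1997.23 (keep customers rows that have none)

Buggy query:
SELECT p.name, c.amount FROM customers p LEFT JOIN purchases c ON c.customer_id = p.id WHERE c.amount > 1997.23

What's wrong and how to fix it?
Bug: Filtering c.amount in WHERE discards the NULL rows produced by LEFT JOIN, turning it into an inner join

Fix: Move the right-table condition into the ON clause so unmatched parents are kept

Corrected query:
SELECT p.name, c.amount FROM customers p LEFT JOIN purchases c ON c.customer_id = p.id AND c.amount > 1997.23

Result:
name  | amount
------+-------
Bob   | NULL  
Eve   | NULL  
Alice | NULL  
Frank | NULL  
Dave  | NULL  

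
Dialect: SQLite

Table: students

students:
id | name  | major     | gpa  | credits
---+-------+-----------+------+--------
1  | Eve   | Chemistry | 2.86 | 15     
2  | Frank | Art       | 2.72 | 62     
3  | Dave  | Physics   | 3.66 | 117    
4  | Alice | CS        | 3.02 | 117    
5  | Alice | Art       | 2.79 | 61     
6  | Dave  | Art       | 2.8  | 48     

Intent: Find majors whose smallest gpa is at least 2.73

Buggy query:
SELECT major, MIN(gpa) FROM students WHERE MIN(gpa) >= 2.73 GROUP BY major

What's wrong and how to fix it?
Bug: MIN() in WHERE is a misuse of aggregate

Fix: Replace WHERE with HAVING after the GROUP BY

Corrected query:
SELECT major, MIN(gpa) FROM students GROUP BY major HAVING MIN(gpa) >= 2.73

Result:
major     | MIN(gpa)
----------+---------
CS        | 3.02    
Chemistry | 2.86    
Physics   | 3.66    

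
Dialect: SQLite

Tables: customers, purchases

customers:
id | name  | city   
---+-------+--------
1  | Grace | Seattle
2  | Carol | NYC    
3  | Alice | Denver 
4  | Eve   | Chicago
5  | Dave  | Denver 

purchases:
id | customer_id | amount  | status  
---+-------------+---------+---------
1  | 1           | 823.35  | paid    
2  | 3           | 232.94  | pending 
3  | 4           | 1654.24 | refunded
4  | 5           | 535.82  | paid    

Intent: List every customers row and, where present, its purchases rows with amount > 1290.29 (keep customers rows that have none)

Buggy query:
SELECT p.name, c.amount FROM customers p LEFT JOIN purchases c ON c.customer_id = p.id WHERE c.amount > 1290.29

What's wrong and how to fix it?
Bug: A WHERE condition on the right-hand table after LEFT JOIN drops unmatched parents

Fix: Move the right-table condition into the ON clause so unmatched parents are kept

Corrected query:
SELECT p.name, c.amount FROM customers p LEFT JOIN purchases c ON c.customer_id = p.id AND c.amount > 1290.29

Result:
name  | amount 
------+--------
Grace | NULL   
Carol | NULL   
Alice | NULL   
Eve   | 1654.24
Dave  | NULL   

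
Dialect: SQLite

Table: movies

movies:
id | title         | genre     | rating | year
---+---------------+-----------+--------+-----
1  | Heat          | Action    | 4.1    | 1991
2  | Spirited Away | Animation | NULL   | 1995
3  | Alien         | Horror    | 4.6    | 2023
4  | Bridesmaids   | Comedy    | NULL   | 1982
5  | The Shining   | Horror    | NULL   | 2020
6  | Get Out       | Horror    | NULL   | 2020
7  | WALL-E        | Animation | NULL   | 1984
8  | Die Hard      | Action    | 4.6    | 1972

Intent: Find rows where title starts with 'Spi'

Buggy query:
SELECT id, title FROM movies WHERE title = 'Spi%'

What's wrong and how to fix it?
Bug: '=' compares the literal string including the % character; pattern matching needs LIKE

Fix: Replace '=' with LIKE so 'Spi%' is treated as a pattern

Corrected query:
SELECT id, title FROM movies WHERE title LIKE 'Spi%'

Result:
id | title        
---+--------------
2  | Spirited Away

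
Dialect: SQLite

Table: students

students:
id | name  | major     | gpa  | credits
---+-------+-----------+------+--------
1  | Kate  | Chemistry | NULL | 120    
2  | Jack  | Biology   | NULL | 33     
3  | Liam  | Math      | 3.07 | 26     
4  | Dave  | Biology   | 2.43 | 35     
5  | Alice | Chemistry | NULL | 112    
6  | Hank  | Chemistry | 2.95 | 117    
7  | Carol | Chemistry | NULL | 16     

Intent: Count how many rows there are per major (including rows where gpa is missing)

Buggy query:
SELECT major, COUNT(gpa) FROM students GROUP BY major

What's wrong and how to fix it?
Bug: COUNT(gpa) skips NULLs, so groups with missing gpa are undercounted

Fix: Use COUNT(*) to count all rows regardless of NULL

Corrected query:
SELECT major, COUNT(*) FROM students GROUP BY major

Result:
major     | COUNT(*)
----------+---------
Biology   | 2       
Chemistry | 4       
Math      | 1       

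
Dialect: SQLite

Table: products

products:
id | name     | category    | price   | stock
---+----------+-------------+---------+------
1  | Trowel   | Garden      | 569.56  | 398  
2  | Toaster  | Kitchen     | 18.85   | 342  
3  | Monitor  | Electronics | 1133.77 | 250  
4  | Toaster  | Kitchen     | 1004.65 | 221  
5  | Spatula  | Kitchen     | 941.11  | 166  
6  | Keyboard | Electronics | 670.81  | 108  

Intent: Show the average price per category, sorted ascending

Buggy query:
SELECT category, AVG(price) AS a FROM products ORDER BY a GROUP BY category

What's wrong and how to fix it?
Bug: GROUP BY must precede ORDER BY

Fix: Reorder: SELECT … FROM … GROUP BY … ORDER BY …

Corrected query:
SELECT category, AVG(price) AS a FROM products GROUP BY category ORDER BY a

Result:
category    | a     
------------+-------
Garden      | 569.56
Kitchen     | 654.87
Electronics | 902.29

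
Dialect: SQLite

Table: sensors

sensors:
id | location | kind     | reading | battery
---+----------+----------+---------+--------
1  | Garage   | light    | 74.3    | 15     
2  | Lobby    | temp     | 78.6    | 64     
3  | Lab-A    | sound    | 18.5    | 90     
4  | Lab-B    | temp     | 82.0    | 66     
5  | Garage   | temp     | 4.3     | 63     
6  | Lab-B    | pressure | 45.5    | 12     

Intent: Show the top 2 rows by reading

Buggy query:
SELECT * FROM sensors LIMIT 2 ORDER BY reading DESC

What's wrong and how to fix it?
Bug: ORDER BY cannot follow LIMIT; LIMIT is the final clause

Fix: Swap the clauses: ORDER BY first, then LIMIT

Corrected query:
SELECT * FROM sensors ORDER BY reading DESC LIMIT 2

Result:
id | location | kind | reading | battery
---+----------+------+---------+--------
4  | Lab-B    | temp | 82      | 66     
2  | Lobby    | temp | 78.6    | 64     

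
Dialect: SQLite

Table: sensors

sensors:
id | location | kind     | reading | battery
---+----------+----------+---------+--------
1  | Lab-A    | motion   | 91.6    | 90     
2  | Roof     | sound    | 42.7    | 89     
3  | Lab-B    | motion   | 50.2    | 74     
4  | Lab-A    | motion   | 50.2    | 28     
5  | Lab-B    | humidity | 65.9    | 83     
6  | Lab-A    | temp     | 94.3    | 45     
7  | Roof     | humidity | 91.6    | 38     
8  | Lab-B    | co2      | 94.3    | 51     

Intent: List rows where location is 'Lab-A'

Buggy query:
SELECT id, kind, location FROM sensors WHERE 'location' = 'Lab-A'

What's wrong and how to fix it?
Bug: Single quotes denote string literals in SQL; the column name is being compared as a constant string

Fix: Reference the column as location without single quotes

Corrected query:
SELECT id, kind, location FROM sensors WHERE location = 'Lab-A'

Result:
id | kind   | location
---+--------+---------
1  | motion | Lab-A   
4  | motion | Lab-A   
6  | temp   | Lab-A   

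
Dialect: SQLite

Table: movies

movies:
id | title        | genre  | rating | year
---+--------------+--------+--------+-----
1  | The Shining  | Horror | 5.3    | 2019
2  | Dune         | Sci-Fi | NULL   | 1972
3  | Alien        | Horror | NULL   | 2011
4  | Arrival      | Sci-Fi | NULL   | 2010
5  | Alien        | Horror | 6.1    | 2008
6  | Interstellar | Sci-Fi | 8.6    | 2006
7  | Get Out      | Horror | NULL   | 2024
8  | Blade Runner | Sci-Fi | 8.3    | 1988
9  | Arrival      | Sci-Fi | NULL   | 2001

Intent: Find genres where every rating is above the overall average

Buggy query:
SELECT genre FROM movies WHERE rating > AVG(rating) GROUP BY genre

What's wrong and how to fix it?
Bug: WHERE evaluates per row before aggregation, so AVG() is unavailable

Fix: Use a subquery for AVG and a HAVING MIN(...) filter so the condition holds for every row in the group

Corrected query:
SELECT genre FROM movies GROUP BY genre HAVING MIN(rating) > (SELECT AVG(rating) FROM movies)

Result:
genre 
------
Sci-Fi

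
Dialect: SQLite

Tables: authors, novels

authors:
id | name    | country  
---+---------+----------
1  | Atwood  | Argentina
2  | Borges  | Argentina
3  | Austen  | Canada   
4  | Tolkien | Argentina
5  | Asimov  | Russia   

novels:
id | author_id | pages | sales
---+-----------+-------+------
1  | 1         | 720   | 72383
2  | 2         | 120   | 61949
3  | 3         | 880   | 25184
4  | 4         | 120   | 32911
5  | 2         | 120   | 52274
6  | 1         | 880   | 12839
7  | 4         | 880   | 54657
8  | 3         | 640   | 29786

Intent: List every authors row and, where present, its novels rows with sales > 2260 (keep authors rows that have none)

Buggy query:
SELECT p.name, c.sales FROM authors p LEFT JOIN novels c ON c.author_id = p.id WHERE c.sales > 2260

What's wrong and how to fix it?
Bug: A WHERE condition on the right-hand table after LEFT JOIN drops unmatched parents

Fix: Move the right-table condition into the ON clause so unmatched parents are kept

Corrected query:
SELECT p.name, c.sales FROM authors p LEFT JOIN novels c ON c.author_id = p.id AND c.sales > 2260

Result:
name    | sales
--------+------
Atwood  | 12839
Atwood  | 72383
Borges  | 52274
Borges  | 61949
Austen  | 25184
Austen  | 29786
Tolkien | 32911
Tolkien | 54657
Asimov  | NULL 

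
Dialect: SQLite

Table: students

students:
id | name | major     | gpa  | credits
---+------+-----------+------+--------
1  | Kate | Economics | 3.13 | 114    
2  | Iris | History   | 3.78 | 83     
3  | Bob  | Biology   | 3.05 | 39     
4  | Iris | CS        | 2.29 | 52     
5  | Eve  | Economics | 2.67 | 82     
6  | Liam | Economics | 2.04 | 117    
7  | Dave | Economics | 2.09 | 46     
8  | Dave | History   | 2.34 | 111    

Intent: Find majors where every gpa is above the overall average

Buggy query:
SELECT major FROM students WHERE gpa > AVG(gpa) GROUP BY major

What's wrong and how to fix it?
Bug: WHERE evaluates per row before aggregation, so AVG() is unavailable

Fix: Compute the overall average in a scalar subquery and compare each group's MIN against it in HAVING

Corrected query:
SELECT major FROM students GROUP BY major HAVING MIN(gpa) > (SELECT AVG(gpa) FROM students)

Result:
major  
-------
Biology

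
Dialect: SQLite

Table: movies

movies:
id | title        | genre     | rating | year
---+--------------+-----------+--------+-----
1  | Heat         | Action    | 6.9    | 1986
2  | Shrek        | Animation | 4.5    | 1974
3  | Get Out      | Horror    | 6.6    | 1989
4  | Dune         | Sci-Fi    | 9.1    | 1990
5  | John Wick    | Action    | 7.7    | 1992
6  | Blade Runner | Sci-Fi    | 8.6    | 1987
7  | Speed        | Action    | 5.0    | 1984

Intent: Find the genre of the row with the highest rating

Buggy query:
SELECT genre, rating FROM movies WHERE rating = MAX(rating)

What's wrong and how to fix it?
Bug: WHERE is evaluated per row; an aggregate over the whole table isn't defined there

Fix: Use a subquery: WHERE rating = (SELECT MAX(rating) FROM movies)

Corrected query:
SELECT genre, rating FROM movies WHERE rating = (SELECT MAX(rating) FROM movies)

Result:
genre  | rating
-------+-------
Sci-Fi | 9.1   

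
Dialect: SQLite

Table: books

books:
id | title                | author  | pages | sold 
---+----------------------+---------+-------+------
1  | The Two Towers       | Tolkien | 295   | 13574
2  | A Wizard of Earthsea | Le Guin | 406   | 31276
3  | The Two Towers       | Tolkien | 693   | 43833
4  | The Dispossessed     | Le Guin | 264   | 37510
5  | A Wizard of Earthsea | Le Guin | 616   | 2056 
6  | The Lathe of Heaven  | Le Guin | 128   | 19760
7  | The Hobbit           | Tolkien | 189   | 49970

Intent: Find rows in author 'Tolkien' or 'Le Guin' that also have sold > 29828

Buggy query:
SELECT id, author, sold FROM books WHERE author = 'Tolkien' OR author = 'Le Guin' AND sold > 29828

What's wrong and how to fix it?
Bug: AND binds tighter than OR, so this parses as author = 'Tolkien' OR (author = 'Le Guin' AND sold > 29828)

Fix: Add parentheses around the OR so the AND applies to both alternatives

Corrected query:
SELECT id, author, sold FROM books WHERE (author = 'Tolkien' OR author = 'Le Guin') AND sold > 29828

Result:
id | author  | sold 
---+---------+------
2  | Le Guin | 31276
3  | Tolkien | 43833
4  | Le Guin | 37510
7  | Tolkien | 49970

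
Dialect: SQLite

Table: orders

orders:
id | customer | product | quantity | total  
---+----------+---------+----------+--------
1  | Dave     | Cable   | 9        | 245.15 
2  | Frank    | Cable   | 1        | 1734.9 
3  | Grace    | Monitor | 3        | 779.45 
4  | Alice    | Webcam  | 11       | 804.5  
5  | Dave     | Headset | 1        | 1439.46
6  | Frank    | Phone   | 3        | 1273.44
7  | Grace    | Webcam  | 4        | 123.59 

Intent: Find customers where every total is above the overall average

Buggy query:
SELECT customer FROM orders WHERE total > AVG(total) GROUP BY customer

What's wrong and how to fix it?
Bug: WHERE evaluates per row before aggregation, so AVG() is unavailable

Fix: Compute the overall average in a scalar subquery and compare each group's MIN against it in HAVING

Corrected query:
SELECT customer FROM orders GROUP BY customer HAVING MIN(total) > (SELECT AVG(total) FROM orders)

Result:
customer
--------
Frank   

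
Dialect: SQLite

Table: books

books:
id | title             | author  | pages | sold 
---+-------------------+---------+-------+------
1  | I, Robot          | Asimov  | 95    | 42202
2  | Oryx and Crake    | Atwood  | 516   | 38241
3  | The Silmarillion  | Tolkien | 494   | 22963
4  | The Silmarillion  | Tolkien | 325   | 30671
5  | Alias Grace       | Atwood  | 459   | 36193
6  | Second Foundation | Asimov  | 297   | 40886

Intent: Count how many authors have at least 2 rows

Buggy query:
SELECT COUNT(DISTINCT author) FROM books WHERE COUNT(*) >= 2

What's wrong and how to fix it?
Bug: COUNT(*) cannot appear in WHERE; the per-group count doesn't exist yet

Fix: Use a subquery that GROUPs and filters with HAVING, then count its rows

Corrected query:
SELECT COUNT(*) FROM (SELECT author FROM books GROUP BY author HAVING COUNT(*) >= 2)

Result:
COUNT(*)
--------
3       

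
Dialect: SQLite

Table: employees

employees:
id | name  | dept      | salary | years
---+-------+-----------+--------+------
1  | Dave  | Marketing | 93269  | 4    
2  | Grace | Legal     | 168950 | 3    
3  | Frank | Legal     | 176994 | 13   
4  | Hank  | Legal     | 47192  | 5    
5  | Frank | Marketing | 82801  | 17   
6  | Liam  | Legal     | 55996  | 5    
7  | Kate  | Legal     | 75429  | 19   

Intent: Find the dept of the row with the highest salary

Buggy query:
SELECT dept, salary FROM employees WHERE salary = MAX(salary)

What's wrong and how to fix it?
Bug: WHERE is evaluated per row; an aggregate over the whole table isn't defined there

Fix: Wrap MAX in a scalar subquery so WHERE compares against a single value

Corrected query:
SELECT dept, salary FROM employees WHERE salary = (SELECT MAX(salary) FROM employees)

Result:
dept  | salary
------+-------
Legal | 176994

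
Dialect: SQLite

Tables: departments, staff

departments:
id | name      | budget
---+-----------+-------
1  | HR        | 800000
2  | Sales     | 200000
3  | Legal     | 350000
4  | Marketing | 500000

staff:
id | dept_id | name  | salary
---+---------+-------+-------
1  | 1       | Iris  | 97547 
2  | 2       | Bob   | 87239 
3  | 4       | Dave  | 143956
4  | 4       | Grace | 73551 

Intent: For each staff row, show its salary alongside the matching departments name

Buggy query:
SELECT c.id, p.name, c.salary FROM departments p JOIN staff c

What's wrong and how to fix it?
Bug: JOIN with no ON clause produces a cartesian product; every staff row pairs with every departments row

Fix: Specify the join condition linking the foreign key to the parent id

Corrected query:
SELECT c.id, p.name, c.salary FROM departments p JOIN staff c ON c.dept_id = p.id

Result:
id | name      | salary
---+-----------+-------
1  | HR        | 97547 
2  | Sales     | 87239 
3  | Marketing | 143956
4  | Marketing | 73551 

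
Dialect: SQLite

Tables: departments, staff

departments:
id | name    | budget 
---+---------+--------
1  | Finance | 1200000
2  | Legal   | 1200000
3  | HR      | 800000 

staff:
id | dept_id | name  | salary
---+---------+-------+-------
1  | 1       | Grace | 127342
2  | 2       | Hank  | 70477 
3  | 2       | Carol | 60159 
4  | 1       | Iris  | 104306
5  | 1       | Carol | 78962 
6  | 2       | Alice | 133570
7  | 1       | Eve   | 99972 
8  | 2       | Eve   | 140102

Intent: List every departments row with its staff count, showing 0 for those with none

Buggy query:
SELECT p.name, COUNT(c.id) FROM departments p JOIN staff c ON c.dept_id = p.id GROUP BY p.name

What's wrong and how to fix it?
Bug: An inner join excludes parents with zero children

Fix: Use LEFT JOIN so parents without children still appear (COUNT(c.id) gives 0)

Corrected query:
SELECT p.name, COUNT(c.id) FROM departments p LEFT JOIN staff c ON c.dept_id = p.id GROUP BY p.name

Result:
name    | COUNT(c.id)
--------+------------
Finance | 4          
HR      | 0          
Legal   | 4          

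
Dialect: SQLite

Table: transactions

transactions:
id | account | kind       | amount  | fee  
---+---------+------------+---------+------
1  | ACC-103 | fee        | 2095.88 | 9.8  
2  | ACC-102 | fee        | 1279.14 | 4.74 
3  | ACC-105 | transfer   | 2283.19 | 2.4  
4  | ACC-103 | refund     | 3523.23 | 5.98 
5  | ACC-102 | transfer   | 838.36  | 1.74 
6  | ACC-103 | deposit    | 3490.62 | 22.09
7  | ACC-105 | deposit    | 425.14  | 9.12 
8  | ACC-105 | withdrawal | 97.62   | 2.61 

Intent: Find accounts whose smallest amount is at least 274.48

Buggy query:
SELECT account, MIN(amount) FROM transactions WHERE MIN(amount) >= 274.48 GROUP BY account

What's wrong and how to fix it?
Bug: Aggregates like MIN are computed per group after WHERE runs

Fix: Replace WHERE with HAVING after the GROUP BY

Corrected query:
SELECT account, MIN(amount) FROM transactions GROUP BY account HAVING MIN(amount) >= 274.48

Result:
account | MIN(amount)
--------+------------
ACC-102 | 838.36     
ACC-103 | 2095.88    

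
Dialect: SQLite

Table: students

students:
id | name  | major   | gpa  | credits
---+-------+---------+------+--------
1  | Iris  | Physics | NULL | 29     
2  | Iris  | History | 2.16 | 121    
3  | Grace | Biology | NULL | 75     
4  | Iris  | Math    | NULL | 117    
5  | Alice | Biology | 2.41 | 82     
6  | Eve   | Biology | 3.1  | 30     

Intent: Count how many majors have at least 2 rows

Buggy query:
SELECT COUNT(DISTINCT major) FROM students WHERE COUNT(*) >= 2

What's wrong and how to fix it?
Bug: COUNT(*) cannot appear in WHERE; the per-group count doesn't exist yet

Fix: Use a subquery that GROUPs and filters with HAVING, then count its rows

Corrected query:
SELECT COUNT(*) FROM (SELECT major FROM students GROUP BY major HAVING COUNT(*) >= 2)

Result:
COUNT(*)
--------
1       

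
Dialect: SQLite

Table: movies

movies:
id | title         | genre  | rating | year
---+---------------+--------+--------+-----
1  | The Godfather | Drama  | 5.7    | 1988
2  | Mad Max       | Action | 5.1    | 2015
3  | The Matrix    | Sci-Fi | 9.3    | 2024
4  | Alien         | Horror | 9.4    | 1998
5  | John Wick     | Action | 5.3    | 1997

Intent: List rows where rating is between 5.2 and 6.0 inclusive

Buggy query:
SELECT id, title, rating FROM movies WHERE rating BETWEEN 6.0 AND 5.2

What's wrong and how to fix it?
Bug: BETWEEN expects the lower bound first; with 6.0 AND 5.2 the range is empty

Fix: Write BETWEEN 5.2 AND 6.0

Corrected query:
SELECT id, title, rating FROM movies WHERE rating BETWEEN 5.2 AND 6.0

Result:
id | title         | rating
---+---------------+-------
1  | The Godfather | 5.7   
5  | John Wick     | 5.3   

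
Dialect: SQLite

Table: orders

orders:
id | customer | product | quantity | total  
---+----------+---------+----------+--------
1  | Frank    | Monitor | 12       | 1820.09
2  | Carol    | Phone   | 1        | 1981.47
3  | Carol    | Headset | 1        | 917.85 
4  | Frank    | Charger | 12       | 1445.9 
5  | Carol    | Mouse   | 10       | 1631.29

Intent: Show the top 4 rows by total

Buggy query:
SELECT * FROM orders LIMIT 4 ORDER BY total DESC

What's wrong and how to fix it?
Bug: ORDER BY cannot follow LIMIT; LIMIT is the final clause

Fix: Swap the clauses: ORDER BY first, then LIMIT

Corrected query:
SELECT * FROM orders ORDER BY total DESC LIMIT 4

Result:
id | customer | product | quantity | total  
---+----------+---------+----------+--------
2  | Carol    | Phone   | 1        | 1981.47
1  | Frank    | Monitor | 12       | 1820.09
5  | Carol    | Mouse   | 10       | 1631.29
4  | Frank    | Charger | 12       | 1445.9 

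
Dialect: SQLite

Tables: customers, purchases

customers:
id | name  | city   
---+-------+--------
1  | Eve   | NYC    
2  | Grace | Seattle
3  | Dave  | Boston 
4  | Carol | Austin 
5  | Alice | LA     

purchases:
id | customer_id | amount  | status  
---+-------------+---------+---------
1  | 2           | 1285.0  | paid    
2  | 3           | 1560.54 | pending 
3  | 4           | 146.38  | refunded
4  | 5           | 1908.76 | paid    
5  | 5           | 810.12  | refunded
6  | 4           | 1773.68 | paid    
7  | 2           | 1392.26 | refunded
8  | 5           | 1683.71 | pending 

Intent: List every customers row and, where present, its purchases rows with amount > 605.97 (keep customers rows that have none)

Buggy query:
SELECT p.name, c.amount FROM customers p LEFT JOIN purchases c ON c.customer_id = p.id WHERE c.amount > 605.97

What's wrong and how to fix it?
Bug: Filtering c.amount in WHERE discards the NULL rows produced by LEFT JOIN, turning it into an inner join

Fix: Move the right-table condition into the ON clause so unmatched parents are kept

Corrected query:
SELECT p.name, c.amount FROM customers p LEFT JOIN purchases c ON c.customer_id = p.id AND c.amount > 605.97

Result:
name  | amount 
------+--------
Eve   | NULL   
Grace | 1285   
Grace | 1392.26
Dave  | 1560.54
Carol | 1773.68
Alice | 810.12 
Alice | 1683.71
Alice | 1908.76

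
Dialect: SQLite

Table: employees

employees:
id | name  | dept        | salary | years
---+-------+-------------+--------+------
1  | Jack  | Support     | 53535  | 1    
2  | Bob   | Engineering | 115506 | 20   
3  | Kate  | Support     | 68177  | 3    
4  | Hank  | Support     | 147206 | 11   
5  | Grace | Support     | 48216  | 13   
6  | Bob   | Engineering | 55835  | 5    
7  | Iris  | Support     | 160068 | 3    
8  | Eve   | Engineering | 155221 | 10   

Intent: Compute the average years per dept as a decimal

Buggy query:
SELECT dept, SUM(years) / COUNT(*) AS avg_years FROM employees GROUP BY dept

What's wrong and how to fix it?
Bug: SUM(years) and COUNT(*) are both integers; the division truncates the fractional part

Fix: Cast one side to REAL so the division keeps the fractional part

Corrected query:
SELECT dept, SUM(years) * 1.0 / COUNT(*) AS avg_years FROM employees GROUP BY dept

Result:
dept        | avg_years
------------+----------
Engineering | 11.666667
Support     | 6.2      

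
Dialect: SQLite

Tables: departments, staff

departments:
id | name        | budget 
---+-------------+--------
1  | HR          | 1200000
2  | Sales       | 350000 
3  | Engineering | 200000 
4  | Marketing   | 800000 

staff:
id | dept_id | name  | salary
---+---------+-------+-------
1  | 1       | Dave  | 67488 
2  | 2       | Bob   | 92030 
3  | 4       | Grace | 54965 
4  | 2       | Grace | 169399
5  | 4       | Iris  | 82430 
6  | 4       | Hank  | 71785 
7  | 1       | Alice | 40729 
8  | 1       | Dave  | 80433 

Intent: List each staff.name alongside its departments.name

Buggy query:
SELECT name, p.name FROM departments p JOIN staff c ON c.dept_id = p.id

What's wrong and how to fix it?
Bug: 'name' exists in both joined tables, so the database can't tell which one is meant

Fix: Prefix ambiguous columns with the table alias

Corrected query:
SELECT c.name, p.name FROM departments p JOIN staff c ON c.dept_id = p.id

Result:
name  | name     
------+----------
Dave  | HR       
Bob   | Sales    
Grace | Marketing
Grace | Sales    
Iris  | Marketing
Hank  | Marketing
Alice | HR       
Dave  | HR       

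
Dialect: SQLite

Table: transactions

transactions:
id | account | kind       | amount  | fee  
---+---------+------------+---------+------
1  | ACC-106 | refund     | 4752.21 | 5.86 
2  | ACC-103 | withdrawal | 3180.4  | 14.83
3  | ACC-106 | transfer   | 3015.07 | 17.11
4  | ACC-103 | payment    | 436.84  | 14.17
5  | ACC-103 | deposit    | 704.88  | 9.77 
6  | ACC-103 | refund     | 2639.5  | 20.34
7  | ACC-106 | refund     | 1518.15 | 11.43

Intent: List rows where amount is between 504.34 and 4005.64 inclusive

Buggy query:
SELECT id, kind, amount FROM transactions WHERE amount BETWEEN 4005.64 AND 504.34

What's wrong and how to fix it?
Bug: The bounds are reversed; BETWEEN a AND b requires a <= b to match anything

Fix: Swap the bounds so the smaller value comes first

Corrected query:
SELECT id, kind, amount FROM transactions WHERE amount BETWEEN 504.34 AND 4005.64

Result:
id | kind       | amount 
---+------------+--------
2  | withdrawal | 3180.4 
3  | transfer   | 3015.07
5  | deposit    | 704.88 
6  | refund     | 2639.5 
7  | refund     | 1518.15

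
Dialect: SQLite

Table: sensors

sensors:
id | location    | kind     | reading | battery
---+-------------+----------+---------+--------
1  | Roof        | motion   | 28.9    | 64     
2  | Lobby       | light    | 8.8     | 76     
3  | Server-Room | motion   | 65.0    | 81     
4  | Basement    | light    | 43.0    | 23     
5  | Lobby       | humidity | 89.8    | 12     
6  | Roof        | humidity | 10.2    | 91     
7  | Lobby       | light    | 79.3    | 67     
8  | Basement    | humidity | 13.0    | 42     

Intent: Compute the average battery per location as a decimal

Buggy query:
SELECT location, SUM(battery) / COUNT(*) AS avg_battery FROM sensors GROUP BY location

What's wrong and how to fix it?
Bug: SUM(battery) and COUNT(*) are both integers; the division truncates the fractional part

Fix: Cast one side to REAL so the division keeps the fractional part

Corrected query:
SELECT location, SUM(battery) * 1.0 / COUNT(*) AS avg_battery FROM sensors GROUP BY location

Result:
location    | avg_battery
------------+------------
Basement    | 32.5       
Lobby       | 51.666667  
Roof        | 77.5       
Server-Room | 81         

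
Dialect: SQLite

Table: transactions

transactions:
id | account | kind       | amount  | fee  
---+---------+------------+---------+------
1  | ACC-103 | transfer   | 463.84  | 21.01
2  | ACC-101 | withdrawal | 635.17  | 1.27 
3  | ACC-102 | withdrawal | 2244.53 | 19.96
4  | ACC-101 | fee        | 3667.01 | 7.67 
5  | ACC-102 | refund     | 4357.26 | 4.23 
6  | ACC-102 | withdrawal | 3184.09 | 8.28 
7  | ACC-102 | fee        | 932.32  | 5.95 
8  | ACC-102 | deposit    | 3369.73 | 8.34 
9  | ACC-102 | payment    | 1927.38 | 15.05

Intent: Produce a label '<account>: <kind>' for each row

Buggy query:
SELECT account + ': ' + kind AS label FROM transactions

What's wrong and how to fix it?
Bug: SQLite uses || for string concatenation; + coerces text to numbers (yielding 0)

Fix: Use the || operator for string concatenation

Corrected query:
SELECT account || ': ' || kind AS label FROM transactions

Result:
label              
-------------------
ACC-103: transfer  
ACC-101: withdrawal
ACC-102: withdrawal
ACC-101: fee       
ACC-102: refund    
ACC-102: withdrawal
ACC-102: fee       
ACC-102: deposit   
ACC-102: payment   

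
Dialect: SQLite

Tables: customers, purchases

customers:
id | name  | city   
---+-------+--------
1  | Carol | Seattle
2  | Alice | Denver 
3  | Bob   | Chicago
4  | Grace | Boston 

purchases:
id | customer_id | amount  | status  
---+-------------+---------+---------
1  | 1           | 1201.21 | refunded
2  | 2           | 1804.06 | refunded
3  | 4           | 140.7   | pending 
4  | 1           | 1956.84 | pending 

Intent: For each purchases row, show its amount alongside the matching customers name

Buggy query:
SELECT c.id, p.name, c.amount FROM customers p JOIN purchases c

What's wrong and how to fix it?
Bug: Missing join condition: each purchases row is matched to all customers rows instead of just its own

Fix: Add ON c.customer_id = p.id to the JOIN

Corrected query:
SELECT c.id, p.name, c.amount FROM customers p JOIN purchases c ON c.customer_id = p.id

Result:
id | name  | amount 
---+-------+--------
1  | Carol | 1201.21
2  | Alice | 1804.06
3  | Grace | 140.7  
4  | Carol | 1956.84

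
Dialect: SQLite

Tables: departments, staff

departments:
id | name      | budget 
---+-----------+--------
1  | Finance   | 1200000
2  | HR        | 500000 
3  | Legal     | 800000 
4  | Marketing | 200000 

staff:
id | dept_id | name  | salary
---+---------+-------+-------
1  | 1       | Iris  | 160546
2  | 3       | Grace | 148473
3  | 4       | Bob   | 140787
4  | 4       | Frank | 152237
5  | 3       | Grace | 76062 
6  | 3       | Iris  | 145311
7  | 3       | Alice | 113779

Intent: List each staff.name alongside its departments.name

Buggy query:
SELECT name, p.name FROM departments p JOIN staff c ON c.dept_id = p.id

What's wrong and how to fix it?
Bug: Both tables have a 'name' column; the unqualified reference is ambiguous

Fix: Qualify the column with its table alias (c.name)

Corrected query:
SELECT c.name, p.name FROM departments p JOIN staff c ON c.dept_id = p.id

Result:
name  | name     
------+----------
Iris  | Finance  
Grace | Legal    
Bob   | Marketing
Frank | Marketing
Grace | Legal    
Iris  | Legal    
Alice | Legal    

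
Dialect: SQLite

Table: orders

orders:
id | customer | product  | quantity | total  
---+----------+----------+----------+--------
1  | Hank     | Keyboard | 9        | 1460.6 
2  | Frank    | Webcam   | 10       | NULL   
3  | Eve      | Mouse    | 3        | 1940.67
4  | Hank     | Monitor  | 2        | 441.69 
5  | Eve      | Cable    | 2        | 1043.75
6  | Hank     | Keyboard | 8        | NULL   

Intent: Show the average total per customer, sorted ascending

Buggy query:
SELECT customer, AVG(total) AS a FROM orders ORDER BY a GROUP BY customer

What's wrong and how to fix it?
Bug: ORDER BY appears before GROUP BY; SQL clause order requires GROUP BY first

Fix: Reorder: SELECT … FROM … GROUP BY … ORDER BY …

Corrected query:
SELECT customer, AVG(total) AS a FROM orders GROUP BY customer ORDER BY a

Result:
customer | a      
---------+--------
Frank    | NULL   
Hank     | 951.145
Eve      | 1492.21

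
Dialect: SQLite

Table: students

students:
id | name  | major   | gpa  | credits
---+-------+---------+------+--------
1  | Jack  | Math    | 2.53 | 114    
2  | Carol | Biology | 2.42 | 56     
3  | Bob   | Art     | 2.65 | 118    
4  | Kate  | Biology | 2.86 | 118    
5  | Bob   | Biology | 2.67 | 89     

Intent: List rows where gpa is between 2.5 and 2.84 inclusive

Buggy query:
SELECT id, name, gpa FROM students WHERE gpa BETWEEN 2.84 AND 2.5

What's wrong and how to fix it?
Bug: BETWEEN expects the lower bound first; with 2.84 AND 2.5 the range is empty

Fix: Swap the bounds so the smaller value comes first

Corrected query:
SELECT id, name, gpa FROM students WHERE gpa BETWEEN 2.5 AND 2.84

Result:
id | name | gpa 
---+------+-----
1  | Jack | 2.53
3  | Bob  | 2.65
5  | Bob  | 2.67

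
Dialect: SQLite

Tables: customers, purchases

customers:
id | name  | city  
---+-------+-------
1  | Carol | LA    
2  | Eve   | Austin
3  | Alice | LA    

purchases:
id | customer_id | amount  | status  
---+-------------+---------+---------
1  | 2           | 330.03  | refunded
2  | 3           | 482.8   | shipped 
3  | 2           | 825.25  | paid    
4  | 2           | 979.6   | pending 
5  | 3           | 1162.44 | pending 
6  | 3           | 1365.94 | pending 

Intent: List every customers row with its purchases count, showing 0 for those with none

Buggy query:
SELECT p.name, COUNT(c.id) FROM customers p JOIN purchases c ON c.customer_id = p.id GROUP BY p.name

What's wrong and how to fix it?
Bug: INNER JOIN drops customers rows that have no matching purchases rows

Fix: Use LEFT JOIN so parents without children still appear (COUNT(c.id) gives 0)

Corrected query:
SELECT p.name, COUNT(c.id) FROM customers p LEFT JOIN purchases c ON c.customer_id = p.id GROUP BY p.name

Result:
name  | COUNT(c.id)
------+------------
Alice | 3          
Carol | 0          
Eve   | 3          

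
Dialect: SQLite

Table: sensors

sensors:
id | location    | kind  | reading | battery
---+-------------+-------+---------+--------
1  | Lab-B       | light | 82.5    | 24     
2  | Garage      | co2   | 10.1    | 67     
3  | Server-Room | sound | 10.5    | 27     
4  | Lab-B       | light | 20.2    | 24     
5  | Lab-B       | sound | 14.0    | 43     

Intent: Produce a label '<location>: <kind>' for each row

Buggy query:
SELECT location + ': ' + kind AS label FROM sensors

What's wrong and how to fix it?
Bug: SQLite uses || for string concatenation; + coerces text to numbers (yielding 0)

Fix: Replace + with || to concatenate text

Corrected query:
SELECT location || ': ' || kind AS label FROM sensors

Result:
label             
------------------
Lab-B: light      
Garage: co2       
Server-Room: sound
Lab-B: light      
Lab-B: sound      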